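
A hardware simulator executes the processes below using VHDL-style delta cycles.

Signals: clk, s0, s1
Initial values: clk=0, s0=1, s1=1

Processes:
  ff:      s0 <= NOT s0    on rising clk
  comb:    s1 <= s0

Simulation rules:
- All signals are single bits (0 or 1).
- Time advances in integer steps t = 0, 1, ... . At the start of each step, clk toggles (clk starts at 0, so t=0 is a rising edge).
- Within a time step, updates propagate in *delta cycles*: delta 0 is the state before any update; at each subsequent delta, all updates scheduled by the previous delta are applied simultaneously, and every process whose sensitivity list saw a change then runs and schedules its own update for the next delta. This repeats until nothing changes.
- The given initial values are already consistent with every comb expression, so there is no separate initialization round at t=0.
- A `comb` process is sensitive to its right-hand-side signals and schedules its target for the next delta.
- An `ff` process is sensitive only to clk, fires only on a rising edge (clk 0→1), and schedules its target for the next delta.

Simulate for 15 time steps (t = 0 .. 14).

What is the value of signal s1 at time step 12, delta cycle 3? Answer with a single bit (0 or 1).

0

t=0 Δ0: s0=1 clk=0 s1=1
  Δ1: clk:0→1
  Δ2: s0:1→0
  Δ3: s1:1→0
  (3Δ to stable)
t=1 Δ0: s0=0 clk=1 s1=0
  Δ1: clk:1→0
  (1Δ to stable)
t=2 Δ0: s0=0 clk=0 s1=0
  Δ1: clk:0→1
  Δ2: s0:0→1
  Δ3: s1:0→1
  (3Δ to stable)
t=3 Δ0: s0=1 clk=1 s1=1
  Δ1: clk:1→0
  (1Δ to stable)
t=4 Δ0: s0=1 clk=0 s1=1
  Δ1: clk:0→1
  Δ2: s0:1→0
  Δ3: s1:1→0
  (3Δ to stable)
t=5 Δ0: s0=0 clk=1 s1=0
  Δ1: clk:1→0
  (1Δ to stable)
t=6 Δ0: s0=0 clk=0 s1=0
  Δ1: clk:0→1
  Δ2: s0:0→1
  Δ3: s1:0→1
  (3Δ to stable)
t=7 Δ0: s0=1 clk=1 s1=1
  Δ1: clk:1→0
  (1Δ to stable)
t=8 Δ0: s0=1 clk=0 s1=1
  Δ1: clk:0→1
  Δ2: s0:1→0
  Δ3: s1:1→0
  (3Δ to stable)
t=9 Δ0: s0=0 clk=1 s1=0
  Δ1: clk:1→0
  (1Δ to stable)
t=10 Δ0: s0=0 clk=0 s1=0
  Δ1: clk:0→1
  Δ2: s0:0→1
  Δ3: s1:0→1
  (3Δ to stable)
t=11 Δ0: s0=1 clk=1 s1=1
  Δ1: clk:1→0
  (1Δ to stable)
t=12 Δ0: s0=1 clk=0 s1=1
  Δ1: clk:0→1
  Δ2: s0:1→0
  Δ3: s1:1→0
  (3Δ to stable)
t=13 Δ0: s0=0 clk=1 s1=0
  Δ1: clk:1→0
  (1Δ to stable)
t=14 Δ0: s0=0 clk=0 s1=0
  Δ1: clk:0→1
  Δ2: s0:0→1
  Δ3: s1:0→1
  (3Δ to stable)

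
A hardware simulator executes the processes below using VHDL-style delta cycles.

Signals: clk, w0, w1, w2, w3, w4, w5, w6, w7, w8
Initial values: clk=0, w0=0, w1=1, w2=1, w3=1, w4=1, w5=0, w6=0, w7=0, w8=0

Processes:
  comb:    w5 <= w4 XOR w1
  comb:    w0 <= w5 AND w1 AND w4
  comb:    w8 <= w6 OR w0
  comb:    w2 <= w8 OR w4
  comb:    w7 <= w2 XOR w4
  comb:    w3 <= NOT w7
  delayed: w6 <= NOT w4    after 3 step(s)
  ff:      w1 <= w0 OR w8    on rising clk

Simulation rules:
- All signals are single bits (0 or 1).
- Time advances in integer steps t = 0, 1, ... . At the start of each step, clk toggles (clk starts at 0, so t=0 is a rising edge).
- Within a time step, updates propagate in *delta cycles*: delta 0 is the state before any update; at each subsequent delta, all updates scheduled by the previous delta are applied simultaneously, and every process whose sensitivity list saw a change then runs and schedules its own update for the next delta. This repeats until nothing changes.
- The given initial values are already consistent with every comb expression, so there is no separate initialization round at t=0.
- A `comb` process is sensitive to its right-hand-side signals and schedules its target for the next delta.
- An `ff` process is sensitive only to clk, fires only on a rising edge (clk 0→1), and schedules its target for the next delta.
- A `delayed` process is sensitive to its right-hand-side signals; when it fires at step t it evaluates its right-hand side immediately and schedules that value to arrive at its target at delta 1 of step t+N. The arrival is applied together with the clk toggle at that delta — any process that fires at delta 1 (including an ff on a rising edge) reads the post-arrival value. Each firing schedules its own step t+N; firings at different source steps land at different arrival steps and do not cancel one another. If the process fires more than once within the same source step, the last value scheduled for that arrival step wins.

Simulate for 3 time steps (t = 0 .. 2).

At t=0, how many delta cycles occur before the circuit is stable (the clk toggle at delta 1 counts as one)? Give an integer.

3

t=0 Δ0: w7=0 w5=0 w2=1 w1=1 w8=0 w0=0 w4=1 clk=0 w6=0 w3=1
  Δ1: clk:0→1
  Δ2: w1:1→0
  Δ3: w5:0→1
  (3Δ to stable)
t=1 Δ0: w7=0 w5=1 w2=1 w1=0 w8=0 w0=0 w4=1 clk=1 w6=0 w3=1
  Δ1: clk:1→0
  (1Δ to stable)
t=2 Δ0: w7=0 w5=1 w2=1 w1=0 w8=0 w0=0 w4=1 clk=0 w6=0 w3=1
  Δ1: clk:0→1
  (1Δ to stable)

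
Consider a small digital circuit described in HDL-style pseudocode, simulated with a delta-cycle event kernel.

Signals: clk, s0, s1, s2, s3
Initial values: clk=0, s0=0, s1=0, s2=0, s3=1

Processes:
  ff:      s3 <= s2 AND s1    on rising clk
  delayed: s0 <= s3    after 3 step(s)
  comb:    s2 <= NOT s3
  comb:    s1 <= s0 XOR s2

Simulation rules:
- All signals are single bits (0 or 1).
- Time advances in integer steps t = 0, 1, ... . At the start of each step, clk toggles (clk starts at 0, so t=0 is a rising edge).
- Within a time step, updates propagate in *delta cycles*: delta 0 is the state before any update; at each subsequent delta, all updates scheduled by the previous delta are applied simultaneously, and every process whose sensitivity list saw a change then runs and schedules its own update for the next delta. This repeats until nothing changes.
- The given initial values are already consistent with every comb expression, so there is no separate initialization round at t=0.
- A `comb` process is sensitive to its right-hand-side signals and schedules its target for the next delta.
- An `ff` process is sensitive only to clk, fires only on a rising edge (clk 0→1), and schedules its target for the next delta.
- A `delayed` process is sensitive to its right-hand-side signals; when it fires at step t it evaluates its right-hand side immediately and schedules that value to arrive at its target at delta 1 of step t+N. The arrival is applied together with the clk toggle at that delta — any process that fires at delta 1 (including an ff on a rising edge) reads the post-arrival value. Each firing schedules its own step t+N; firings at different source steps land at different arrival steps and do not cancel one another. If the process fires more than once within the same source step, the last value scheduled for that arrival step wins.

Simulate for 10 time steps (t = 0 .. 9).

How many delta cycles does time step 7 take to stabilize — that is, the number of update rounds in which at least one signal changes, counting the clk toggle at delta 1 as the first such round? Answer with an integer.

t0.Δ0 s1=0 s3=1 clk=0 s0=0 s2=0
t0.Δ1 s1=0 s3=1 clk=1 s0=0 s2=0
t0.Δ2 s1=0 s3=0 clk=1 s0=0 s2=0
t0.Δ3 s1=0 s3=0 clk=1 s0=0 s2=1
t0.Δ4 s1=1 s3=0 clk=1 s0=0 s2=1
t1.Δ0 s1=1 s3=0 clk=1 s0=0 s2=1
t1.Δ1 s1=1 s3=0 clk=0 s0=0 s2=1
t2.Δ0 s1=1 s3=0 clk=0 s0=0 s2=1
t2.Δ1 s1=1 s3=0 clk=1 s0=0 s2=1
t2.Δ2 s1=1 s3=1 clk=1 s0=0 s2=1
t2.Δ3 s1=1 s3=1 clk=1 s0=0 s2=0
t2.Δ4 s1=0 s3=1 clk=1 s0=0 s2=0
t3.Δ0 s1=0 s3=1 clk=1 s0=0 s2=0
t3.Δ1 s1=0 s3=1 clk=0 s0=0 s2=0
t4.Δ0 s1=0 s3=1 clk=0 s0=0 s2=0
t4.Δ1 s1=0 s3=1 clk=1 s0=0 s2=0
t4.Δ2 s1=0 s3=0 clk=1 s0=0 s2=0
t4.Δ3 s1=0 s3=0 clk=1 s0=0 s2=1
t4.Δ4 s1=1 s3=0 clk=1 s0=0 s2=1
t5.Δ0 s1=1 s3=0 clk=1 s0=0 s2=1
t5.Δ1 s1=1 s3=0 clk=0 s0=1 s2=1
t5.Δ2 s1=0 s3=0 clk=0 s0=1 s2=1
t6.Δ0 s1=0 s3=0 clk=0 s0=1 s2=1
t6.Δ1 s1=0 s3=0 clk=1 s0=1 s2=1
t7.Δ0 s1=0 s3=0 clk=1 s0=1 s2=1
t7.Δ1 s1=0 s3=0 clk=0 s0=0 s2=1
t7.Δ2 s1=1 s3=0 clk=0 s0=0 s2=1
t8.Δ0 s1=1 s3=0 clk=0 s0=0 s2=1
t8.Δ1 s1=1 s3=0 clk=1 s0=0 s2=1
t8.Δ2 s1=1 s3=1 clk=1 s0=0 s2=1
t8.Δ3 s1=1 s3=1 clk=1 s0=0 s2=0
t8.Δ4 s1=0 s3=1 clk=1 s0=0 s2=0
t9.Δ0 s1=0 s3=1 clk=1 s0=0 s2=0
t9.Δ1 s1=0 s3=1 clk=0 s0=0 s2=0

2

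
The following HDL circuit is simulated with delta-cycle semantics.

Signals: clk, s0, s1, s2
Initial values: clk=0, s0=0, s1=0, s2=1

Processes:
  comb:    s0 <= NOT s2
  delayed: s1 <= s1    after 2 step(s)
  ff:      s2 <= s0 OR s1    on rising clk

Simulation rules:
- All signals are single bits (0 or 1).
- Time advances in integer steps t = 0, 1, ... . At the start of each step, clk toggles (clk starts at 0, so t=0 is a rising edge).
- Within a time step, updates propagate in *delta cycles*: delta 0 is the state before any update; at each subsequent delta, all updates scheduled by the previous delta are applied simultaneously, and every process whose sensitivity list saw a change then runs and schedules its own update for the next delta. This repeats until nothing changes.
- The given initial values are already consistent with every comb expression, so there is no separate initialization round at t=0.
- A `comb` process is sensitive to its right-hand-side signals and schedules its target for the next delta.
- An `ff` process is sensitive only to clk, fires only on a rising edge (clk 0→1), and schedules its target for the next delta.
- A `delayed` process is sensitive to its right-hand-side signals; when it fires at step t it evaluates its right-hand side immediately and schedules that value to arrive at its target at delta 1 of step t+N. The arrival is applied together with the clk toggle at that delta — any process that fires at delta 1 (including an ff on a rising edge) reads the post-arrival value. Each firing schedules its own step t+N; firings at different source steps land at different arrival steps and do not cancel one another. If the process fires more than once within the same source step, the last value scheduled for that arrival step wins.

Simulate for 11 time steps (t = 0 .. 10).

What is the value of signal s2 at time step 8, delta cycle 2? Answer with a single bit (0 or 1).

0

t0.Δ0 s1=0 s0=0 s2=1 clk=0
t0.Δ1 s1=0 s0=0 s2=1 clk=1
t0.Δ2 s1=0 s0=0 s2=0 clk=1
t0.Δ3 s1=0 s0=1 s2=0 clk=1
t1.Δ0 s1=0 s0=1 s2=0 clk=1
t1.Δ1 s1=0 s0=1 s2=0 clk=0
t2.Δ0 s1=0 s0=1 s2=0 clk=0
t2.Δ1 s1=0 s0=1 s2=0 clk=1
t2.Δ2 s1=0 s0=1 s2=1 clk=1
t2.Δ3 s1=0 s0=0 s2=1 clk=1
t3.Δ0 s1=0 s0=0 s2=1 clk=1
t3.Δ1 s1=0 s0=0 s2=1 clk=0
t4.Δ0 s1=0 s0=0 s2=1 clk=0
t4.Δ1 s1=0 s0=0 s2=1 clk=1
t4.Δ2 s1=0 s0=0 s2=0 clk=1
t4.Δ3 s1=0 s0=1 s2=0 clk=1
t5.Δ0 s1=0 s0=1 s2=0 clk=1
t5.Δ1 s1=0 s0=1 s2=0 clk=0
t6.Δ0 s1=0 s0=1 s2=0 clk=0
t6.Δ1 s1=0 s0=1 s2=0 clk=1
t6.Δ2 s1=0 s0=1 s2=1 clk=1
t6.Δ3 s1=0 s0=0 s2=1 clk=1
t7.Δ0 s1=0 s0=0 s2=1 clk=1
t7.Δ1 s1=0 s0=0 s2=1 clk=0
t8.Δ0 s1=0 s0=0 s2=1 clk=0
t8.Δ1 s1=0 s0=0 s2=1 clk=1
t8.Δ2 s1=0 s0=0 s2=0 clk=1
t8.Δ3 s1=0 s0=1 s2=0 clk=1
t9.Δ0 s1=0 s0=1 s2=0 clk=1
t9.Δ1 s1=0 s0=1 s2=0 clk=0
t10.Δ0 s1=0 s0=1 s2=0 clk=0
t10.Δ1 s1=0 s0=1 s2=0 clk=1
t10.Δ2 s1=0 s0=1 s2=1 clk=1
t10.Δ3 s1=0 s0=0 s2=1 clk=1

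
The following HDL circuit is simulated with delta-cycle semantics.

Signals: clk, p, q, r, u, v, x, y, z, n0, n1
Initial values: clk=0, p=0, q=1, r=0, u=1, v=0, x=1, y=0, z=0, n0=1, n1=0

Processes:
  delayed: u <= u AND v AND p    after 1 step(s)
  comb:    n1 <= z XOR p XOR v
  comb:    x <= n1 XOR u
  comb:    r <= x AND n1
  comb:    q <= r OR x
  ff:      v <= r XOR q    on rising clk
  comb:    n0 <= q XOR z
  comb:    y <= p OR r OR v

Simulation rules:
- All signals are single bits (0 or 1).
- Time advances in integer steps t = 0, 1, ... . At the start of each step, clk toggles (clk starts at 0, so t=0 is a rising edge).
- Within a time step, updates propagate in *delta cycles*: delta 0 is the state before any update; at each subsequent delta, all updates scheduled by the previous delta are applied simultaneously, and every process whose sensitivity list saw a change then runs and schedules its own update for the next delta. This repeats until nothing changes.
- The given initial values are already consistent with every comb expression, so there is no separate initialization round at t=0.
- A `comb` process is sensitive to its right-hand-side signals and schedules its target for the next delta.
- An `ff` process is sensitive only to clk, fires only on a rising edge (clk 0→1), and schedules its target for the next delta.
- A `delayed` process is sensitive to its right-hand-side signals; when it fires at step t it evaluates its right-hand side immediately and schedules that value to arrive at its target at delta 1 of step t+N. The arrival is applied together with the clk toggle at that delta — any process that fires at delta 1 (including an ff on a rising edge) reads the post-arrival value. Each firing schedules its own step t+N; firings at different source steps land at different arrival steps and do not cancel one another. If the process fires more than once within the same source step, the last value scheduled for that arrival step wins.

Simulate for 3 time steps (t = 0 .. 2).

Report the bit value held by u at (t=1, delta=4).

0

[bits: n0,p,u,v,n1,clk,y,z,x,q,r]
t=0: Δ0=10100000110 Δ1=10100100110 Δ2=10110100110 Δ3=10111110110 Δ4=10111110011 Δ5=10111110010 Δ6=10111110000 Δ7=00111110000 | 7Δ
t=1: Δ0=00111110000 Δ1=00011010000 Δ2=00011010100 Δ3=00011010111 Δ4=10011010111 | 4Δ
t=2: Δ0=10011010111 Δ1=10011110111 Δ2=10001110111 Δ3=10000110111 Δ4=10000110010 Δ5=10000100000 Δ6=00000100000 | 6Δ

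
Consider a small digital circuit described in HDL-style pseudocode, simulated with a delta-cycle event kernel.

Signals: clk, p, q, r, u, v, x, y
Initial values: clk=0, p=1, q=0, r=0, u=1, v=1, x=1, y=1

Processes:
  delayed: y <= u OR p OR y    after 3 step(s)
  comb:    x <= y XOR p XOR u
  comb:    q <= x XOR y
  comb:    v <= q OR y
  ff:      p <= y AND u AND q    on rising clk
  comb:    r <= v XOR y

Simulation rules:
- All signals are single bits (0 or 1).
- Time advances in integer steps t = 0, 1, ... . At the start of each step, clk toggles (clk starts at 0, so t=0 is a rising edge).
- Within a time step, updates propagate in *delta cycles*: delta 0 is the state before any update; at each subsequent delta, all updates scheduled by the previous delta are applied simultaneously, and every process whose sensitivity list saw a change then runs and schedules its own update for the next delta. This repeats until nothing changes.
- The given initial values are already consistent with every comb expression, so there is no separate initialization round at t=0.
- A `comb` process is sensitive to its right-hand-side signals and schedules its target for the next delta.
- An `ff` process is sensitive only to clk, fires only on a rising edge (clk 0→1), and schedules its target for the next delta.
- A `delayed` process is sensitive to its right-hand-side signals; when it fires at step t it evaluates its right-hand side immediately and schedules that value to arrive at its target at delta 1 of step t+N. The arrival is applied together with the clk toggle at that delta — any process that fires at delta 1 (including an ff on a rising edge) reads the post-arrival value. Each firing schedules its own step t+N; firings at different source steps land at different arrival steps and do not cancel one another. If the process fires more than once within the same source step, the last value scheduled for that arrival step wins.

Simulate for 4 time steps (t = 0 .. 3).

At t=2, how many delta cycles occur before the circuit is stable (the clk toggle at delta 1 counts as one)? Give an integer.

4

[bits: p,r,y,q,v,u,x,clk]
t=0: Δ0=10101110 Δ1=10101111 Δ2=00101111 Δ3=00101101 Δ4=00111101 | 4Δ
t=1: Δ0=00111101 Δ1=00111100 | 1Δ
t=2: Δ0=00111100 Δ1=00111101 Δ2=10111101 Δ3=10111111 Δ4=10101111 | 4Δ
t=3: Δ0=10101111 Δ1=10101110 | 1Δ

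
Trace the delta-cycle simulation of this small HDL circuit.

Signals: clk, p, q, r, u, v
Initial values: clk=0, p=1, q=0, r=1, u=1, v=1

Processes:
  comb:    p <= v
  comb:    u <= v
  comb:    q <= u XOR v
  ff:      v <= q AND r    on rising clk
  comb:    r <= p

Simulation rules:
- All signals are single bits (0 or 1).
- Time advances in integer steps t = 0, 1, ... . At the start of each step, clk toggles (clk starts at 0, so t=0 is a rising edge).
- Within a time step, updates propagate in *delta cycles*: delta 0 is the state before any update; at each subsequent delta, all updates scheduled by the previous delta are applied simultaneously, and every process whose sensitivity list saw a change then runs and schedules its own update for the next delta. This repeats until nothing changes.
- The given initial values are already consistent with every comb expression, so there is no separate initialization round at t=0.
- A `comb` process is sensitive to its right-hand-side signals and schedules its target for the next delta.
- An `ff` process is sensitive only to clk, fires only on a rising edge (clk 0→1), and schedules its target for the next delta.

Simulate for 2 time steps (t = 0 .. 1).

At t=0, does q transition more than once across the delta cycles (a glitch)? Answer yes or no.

[bits: u,clk,v,p,r,q]
t=0: Δ0=101110 Δ1=111110 Δ2=110110 Δ3=010011 Δ4=010000 | 4Δ
t=1: Δ0=010000 Δ1=000000 | 1Δ

yes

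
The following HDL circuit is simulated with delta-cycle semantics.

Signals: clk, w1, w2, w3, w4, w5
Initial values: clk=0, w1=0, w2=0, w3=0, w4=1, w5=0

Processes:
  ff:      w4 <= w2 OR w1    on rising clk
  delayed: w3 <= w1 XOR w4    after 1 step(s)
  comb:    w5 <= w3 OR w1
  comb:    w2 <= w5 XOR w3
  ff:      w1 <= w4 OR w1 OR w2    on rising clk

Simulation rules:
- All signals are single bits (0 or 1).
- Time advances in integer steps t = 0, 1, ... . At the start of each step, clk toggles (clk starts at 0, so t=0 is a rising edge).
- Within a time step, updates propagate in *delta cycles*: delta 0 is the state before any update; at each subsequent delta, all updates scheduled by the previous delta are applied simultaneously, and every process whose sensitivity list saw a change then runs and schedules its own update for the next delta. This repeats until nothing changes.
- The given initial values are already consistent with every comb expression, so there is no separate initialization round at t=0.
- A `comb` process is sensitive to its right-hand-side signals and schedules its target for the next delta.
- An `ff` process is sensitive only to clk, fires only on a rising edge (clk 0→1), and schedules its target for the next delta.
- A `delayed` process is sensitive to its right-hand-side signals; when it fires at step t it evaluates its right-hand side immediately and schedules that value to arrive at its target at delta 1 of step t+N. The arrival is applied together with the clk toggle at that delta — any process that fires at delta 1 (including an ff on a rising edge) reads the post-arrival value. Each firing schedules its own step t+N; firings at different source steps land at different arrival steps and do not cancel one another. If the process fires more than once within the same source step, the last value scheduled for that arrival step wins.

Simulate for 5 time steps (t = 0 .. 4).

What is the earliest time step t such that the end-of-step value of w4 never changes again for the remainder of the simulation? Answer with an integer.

2

t0.Δ0 w3=0 w4=1 clk=0 w2=0 w1=0 w5=0
t0.Δ1 w3=0 w4=1 clk=1 w2=0 w1=0 w5=0
t0.Δ2 w3=0 w4=0 clk=1 w2=0 w1=1 w5=0
t0.Δ3 w3=0 w4=0 clk=1 w2=0 w1=1 w5=1
t0.Δ4 w3=0 w4=0 clk=1 w2=1 w1=1 w5=1
t1.Δ0 w3=0 w4=0 clk=1 w2=1 w1=1 w5=1
t1.Δ1 w3=1 w4=0 clk=0 w2=1 w1=1 w5=1
t1.Δ2 w3=1 w4=0 clk=0 w2=0 w1=1 w5=1
t2.Δ0 w3=1 w4=0 clk=0 w2=0 w1=1 w5=1
t2.Δ1 w3=1 w4=0 clk=1 w2=0 w1=1 w5=1
t2.Δ2 w3=1 w4=1 clk=1 w2=0 w1=1 w5=1
t3.Δ0 w3=1 w4=1 clk=1 w2=0 w1=1 w5=1
t3.Δ1 w3=0 w4=1 clk=0 w2=0 w1=1 w5=1
t3.Δ2 w3=0 w4=1 clk=0 w2=1 w1=1 w5=1
t4.Δ0 w3=0 w4=1 clk=0 w2=1 w1=1 w5=1
t4.Δ1 w3=0 w4=1 clk=1 w2=1 w1=1 w5=1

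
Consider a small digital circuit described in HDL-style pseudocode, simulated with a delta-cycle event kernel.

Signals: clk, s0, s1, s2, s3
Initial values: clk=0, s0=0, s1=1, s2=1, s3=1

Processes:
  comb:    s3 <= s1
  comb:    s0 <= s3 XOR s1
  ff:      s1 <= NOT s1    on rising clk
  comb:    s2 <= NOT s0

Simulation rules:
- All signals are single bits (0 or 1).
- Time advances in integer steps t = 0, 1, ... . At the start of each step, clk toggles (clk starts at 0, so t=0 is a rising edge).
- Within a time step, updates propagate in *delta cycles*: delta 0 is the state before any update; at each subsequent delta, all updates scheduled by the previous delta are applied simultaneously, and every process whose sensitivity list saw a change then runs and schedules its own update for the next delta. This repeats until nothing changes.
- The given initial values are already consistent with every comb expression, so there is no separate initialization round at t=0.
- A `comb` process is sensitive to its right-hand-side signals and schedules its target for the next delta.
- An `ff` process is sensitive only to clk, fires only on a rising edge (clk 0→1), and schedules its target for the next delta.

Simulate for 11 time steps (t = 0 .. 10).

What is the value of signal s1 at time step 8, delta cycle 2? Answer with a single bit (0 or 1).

0

[bits: clk,s1,s0,s2,s3]
t=0: Δ0=01011 Δ1=11011 Δ2=10011 Δ3=10110 Δ4=10000 Δ5=10010 | 5Δ
t=1: Δ0=10010 Δ1=00010 | 1Δ
t=2: Δ0=00010 Δ1=10010 Δ2=11010 Δ3=11111 Δ4=11001 Δ5=11011 | 5Δ
t=3: Δ0=11011 Δ1=01011 | 1Δ
t=4: Δ0=01011 Δ1=11011 Δ2=10011 Δ3=10110 Δ4=10000 Δ5=10010 | 5Δ
t=5: Δ0=10010 Δ1=00010 | 1Δ
t=6: Δ0=00010 Δ1=10010 Δ2=11010 Δ3=11111 Δ4=11001 Δ5=11011 | 5Δ
t=7: Δ0=11011 Δ1=01011 | 1Δ
t=8: Δ0=01011 Δ1=11011 Δ2=10011 Δ3=10110 Δ4=10000 Δ5=10010 | 5Δ
t=9: Δ0=10010 Δ1=00010 | 1Δ
t=10: Δ0=00010 Δ1=10010 Δ2=11010 Δ3=11111 Δ4=11001 Δ5=11011 | 5Δ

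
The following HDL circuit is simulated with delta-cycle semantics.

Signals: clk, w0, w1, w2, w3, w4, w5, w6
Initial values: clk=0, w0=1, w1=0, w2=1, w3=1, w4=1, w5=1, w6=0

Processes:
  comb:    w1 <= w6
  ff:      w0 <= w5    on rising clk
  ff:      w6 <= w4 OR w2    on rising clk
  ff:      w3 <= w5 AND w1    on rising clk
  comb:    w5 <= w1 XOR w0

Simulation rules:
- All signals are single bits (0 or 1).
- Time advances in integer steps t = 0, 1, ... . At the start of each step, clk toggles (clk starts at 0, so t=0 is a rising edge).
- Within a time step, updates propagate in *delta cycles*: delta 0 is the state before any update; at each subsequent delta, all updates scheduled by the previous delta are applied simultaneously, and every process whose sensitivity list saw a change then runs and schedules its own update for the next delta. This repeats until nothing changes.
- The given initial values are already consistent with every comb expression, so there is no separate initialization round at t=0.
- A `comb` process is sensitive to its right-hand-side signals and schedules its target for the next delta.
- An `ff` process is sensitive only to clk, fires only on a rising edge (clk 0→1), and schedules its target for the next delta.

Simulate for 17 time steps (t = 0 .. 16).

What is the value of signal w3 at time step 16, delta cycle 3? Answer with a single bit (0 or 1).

[bits: clk,w0,w3,w1,w5,w4,w2,w6]
t=0: Δ0=01101110 Δ1=11101110 Δ2=11001111 Δ3=11011111 Δ4=11010111 | 4Δ
t=1: Δ0=11010111 Δ1=01010111 | 1Δ
t=2: Δ0=01010111 Δ1=11010111 Δ2=10010111 Δ3=10011111 | 3Δ
t=3: Δ0=10011111 Δ1=00011111 | 1Δ
t=4: Δ0=00011111 Δ1=10011111 Δ2=11111111 Δ3=11110111 | 3Δ
t=5: Δ0=11110111 Δ1=01110111 | 1Δ
t=6: Δ0=01110111 Δ1=11110111 Δ2=10010111 Δ3=10011111 | 3Δ
t=7: Δ0=10011111 Δ1=00011111 | 1Δ
t=8: Δ0=00011111 Δ1=10011111 Δ2=11111111 Δ3=11110111 | 3Δ
t=9: Δ0=11110111 Δ1=01110111 | 1Δ
t=10: Δ0=01110111 Δ1=11110111 Δ2=10010111 Δ3=10011111 | 3Δ
t=11: Δ0=10011111 Δ1=00011111 | 1Δ
t=12: Δ0=00011111 Δ1=10011111 Δ2=11111111 Δ3=11110111 | 3Δ
t=13: Δ0=11110111 Δ1=01110111 | 1Δ
t=14: Δ0=01110111 Δ1=11110111 Δ2=10010111 Δ3=10011111 | 3Δ
t=15: Δ0=10011111 Δ1=00011111 | 1Δ
t=16: Δ0=00011111 Δ1=10011111 Δ2=11111111 Δ3=11110111 | 3Δ

1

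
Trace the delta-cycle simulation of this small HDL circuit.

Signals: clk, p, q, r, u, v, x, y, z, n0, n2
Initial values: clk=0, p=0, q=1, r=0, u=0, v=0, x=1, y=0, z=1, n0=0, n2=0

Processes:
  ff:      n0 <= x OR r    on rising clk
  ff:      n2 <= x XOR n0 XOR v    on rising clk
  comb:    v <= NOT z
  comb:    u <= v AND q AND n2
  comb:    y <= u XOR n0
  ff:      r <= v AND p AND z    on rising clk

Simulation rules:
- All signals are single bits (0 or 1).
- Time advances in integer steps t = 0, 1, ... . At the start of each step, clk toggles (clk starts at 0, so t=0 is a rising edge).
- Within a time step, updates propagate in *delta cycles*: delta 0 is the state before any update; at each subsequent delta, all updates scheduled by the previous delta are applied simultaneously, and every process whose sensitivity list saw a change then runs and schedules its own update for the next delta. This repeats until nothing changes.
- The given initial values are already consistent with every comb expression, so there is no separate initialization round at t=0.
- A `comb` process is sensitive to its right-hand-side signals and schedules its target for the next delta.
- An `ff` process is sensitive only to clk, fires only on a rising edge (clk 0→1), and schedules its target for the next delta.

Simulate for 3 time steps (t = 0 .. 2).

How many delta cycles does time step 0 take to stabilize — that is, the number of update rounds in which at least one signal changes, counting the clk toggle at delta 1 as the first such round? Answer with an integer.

t=0 Δ0: z=1 r=0 x=1 q=1 y=0 u=0 n2=0 p=0 clk=0 v=0 n0=0
  Δ1: clk:0→1
  Δ2: n2:0→1, n0:0→1
  Δ3: y:0→1
  (3Δ to stable)
t=1 Δ0: z=1 r=0 x=1 q=1 y=1 u=0 n2=1 p=0 clk=1 v=0 n0=1
  Δ1: clk:1→0
  (1Δ to stable)
t=2 Δ0: z=1 r=0 x=1 q=1 y=1 u=0 n2=1 p=0 clk=0 v=0 n0=1
  Δ1: clk:0→1
  Δ2: n2:1→0
  (2Δ to stable)

3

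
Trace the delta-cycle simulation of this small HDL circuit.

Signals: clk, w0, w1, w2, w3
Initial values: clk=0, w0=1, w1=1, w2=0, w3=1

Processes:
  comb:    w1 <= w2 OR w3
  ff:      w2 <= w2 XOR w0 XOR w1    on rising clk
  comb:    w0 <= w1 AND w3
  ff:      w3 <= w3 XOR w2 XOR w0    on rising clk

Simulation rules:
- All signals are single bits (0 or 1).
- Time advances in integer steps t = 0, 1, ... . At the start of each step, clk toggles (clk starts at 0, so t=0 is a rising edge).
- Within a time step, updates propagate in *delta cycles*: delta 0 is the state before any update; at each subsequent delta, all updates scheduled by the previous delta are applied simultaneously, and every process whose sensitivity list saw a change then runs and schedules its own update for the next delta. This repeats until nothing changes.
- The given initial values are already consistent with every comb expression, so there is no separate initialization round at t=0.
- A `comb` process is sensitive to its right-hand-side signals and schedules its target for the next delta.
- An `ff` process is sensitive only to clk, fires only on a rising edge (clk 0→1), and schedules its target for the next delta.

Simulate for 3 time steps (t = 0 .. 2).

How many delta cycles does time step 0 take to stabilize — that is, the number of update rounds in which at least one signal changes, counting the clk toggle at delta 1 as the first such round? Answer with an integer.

3

[bits: clk,w0,w1,w2,w3]
t=0: Δ0=01101 Δ1=11101 Δ2=11100 Δ3=10000 | 3Δ
t=1: Δ0=10000 Δ1=00000 | 1Δ
t=2: Δ0=00000 Δ1=10000 | 1Δ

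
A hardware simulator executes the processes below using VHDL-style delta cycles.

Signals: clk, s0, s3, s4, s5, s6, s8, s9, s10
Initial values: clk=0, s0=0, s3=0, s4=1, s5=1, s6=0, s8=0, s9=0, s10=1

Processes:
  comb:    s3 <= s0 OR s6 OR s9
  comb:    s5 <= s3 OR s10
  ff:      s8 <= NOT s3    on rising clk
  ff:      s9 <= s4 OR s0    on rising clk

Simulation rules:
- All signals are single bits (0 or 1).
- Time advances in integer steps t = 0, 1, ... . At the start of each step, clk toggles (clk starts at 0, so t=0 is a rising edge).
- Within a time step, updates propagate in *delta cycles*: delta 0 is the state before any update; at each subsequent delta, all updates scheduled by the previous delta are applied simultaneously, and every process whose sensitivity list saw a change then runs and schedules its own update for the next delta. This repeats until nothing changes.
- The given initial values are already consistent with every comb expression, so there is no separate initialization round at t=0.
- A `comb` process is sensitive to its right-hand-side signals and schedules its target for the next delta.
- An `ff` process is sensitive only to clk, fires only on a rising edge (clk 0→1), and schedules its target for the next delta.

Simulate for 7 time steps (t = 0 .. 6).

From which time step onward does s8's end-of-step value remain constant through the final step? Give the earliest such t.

t=0 Δ0: s6=0 s4=1 s10=1 s0=0 s8=0 s9=0 clk=0 s3=0 s5=1
  Δ1: clk:0→1
  Δ2: s8:0→1, s9:0→1
  Δ3: s3:0→1
  (3Δ to stable)
t=1 Δ0: s6=0 s4=1 s10=1 s0=0 s8=1 s9=1 clk=1 s3=1 s5=1
  Δ1: clk:1→0
  (1Δ to stable)
t=2 Δ0: s6=0 s4=1 s10=1 s0=0 s8=1 s9=1 clk=0 s3=1 s5=1
  Δ1: clk:0→1
  Δ2: s8:1→0
  (2Δ to stable)
t=3 Δ0: s6=0 s4=1 s10=1 s0=0 s8=0 s9=1 clk=1 s3=1 s5=1
  Δ1: clk:1→0
  (1Δ to stable)
t=4 Δ0: s6=0 s4=1 s10=1 s0=0 s8=0 s9=1 clk=0 s3=1 s5=1
  Δ1: clk:0→1
  (1Δ to stable)
t=5 Δ0: s6=0 s4=1 s10=1 s0=0 s8=0 s9=1 clk=1 s3=1 s5=1
  Δ1: clk:1→0
  (1Δ to stable)
t=6 Δ0: s6=0 s4=1 s10=1 s0=0 s8=0 s9=1 clk=0 s3=1 s5=1
  Δ1: clk:0→1
  (1Δ to stable)

2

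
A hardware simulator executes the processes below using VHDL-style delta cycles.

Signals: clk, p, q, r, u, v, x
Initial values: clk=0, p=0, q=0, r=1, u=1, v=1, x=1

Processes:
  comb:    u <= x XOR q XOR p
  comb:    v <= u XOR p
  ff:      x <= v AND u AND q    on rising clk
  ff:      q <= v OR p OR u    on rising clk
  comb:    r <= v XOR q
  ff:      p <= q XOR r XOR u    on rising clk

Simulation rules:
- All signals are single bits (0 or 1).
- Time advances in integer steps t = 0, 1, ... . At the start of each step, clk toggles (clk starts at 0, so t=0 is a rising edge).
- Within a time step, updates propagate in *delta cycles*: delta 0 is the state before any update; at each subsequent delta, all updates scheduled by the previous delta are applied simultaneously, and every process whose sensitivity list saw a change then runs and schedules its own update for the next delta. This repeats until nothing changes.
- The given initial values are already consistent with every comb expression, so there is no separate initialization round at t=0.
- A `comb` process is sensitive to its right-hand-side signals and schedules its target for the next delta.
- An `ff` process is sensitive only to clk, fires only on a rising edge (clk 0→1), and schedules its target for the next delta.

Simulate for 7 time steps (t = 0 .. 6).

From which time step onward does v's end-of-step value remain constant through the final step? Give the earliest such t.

[bits: v,x,p,clk,q,r,u]
t=0: Δ0=1100011 Δ1=1101011 Δ2=1001111 Δ3=1001101 | 3Δ
t=1: Δ0=1001101 Δ1=1000101 | 1Δ
t=2: Δ0=1000101 Δ1=1001101 Δ2=1101101 Δ3=1101100 Δ4=0101100 Δ5=0101110 | 5Δ
t=3: Δ0=0101110 Δ1=0100110 | 1Δ
t=4: Δ0=0100110 Δ1=0101110 Δ2=0001010 Δ3=0001000 | 3Δ
t=5: Δ0=0001000 Δ1=0000000 | 1Δ
t=6: Δ0=0000000 Δ1=0001000 | 1Δ

2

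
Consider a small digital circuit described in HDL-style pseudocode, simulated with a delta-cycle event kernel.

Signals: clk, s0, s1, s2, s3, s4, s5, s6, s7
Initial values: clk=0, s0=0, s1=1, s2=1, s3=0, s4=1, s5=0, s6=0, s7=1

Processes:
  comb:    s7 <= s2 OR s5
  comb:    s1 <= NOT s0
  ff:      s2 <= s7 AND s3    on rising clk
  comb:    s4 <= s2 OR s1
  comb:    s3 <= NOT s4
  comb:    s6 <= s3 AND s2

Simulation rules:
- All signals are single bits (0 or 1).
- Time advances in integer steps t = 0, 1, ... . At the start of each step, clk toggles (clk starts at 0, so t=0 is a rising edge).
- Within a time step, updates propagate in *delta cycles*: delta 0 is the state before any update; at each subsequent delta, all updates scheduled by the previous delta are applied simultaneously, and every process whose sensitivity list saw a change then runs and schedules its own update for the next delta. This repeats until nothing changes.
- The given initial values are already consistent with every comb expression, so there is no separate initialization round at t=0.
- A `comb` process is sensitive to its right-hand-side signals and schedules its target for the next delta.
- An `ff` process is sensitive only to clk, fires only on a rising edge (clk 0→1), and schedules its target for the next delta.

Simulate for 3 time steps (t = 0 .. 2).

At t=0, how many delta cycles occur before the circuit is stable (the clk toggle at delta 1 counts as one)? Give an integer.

[bits: s2,clk,s1,s4,s5,s3,s0,s6,s7]
t=0: Δ0=101100001 Δ1=111100001 Δ2=011100001 Δ3=011100000 | 3Δ
t=1: Δ0=011100000 Δ1=001100000 | 1Δ
t=2: Δ0=001100000 Δ1=011100000 | 1Δ

3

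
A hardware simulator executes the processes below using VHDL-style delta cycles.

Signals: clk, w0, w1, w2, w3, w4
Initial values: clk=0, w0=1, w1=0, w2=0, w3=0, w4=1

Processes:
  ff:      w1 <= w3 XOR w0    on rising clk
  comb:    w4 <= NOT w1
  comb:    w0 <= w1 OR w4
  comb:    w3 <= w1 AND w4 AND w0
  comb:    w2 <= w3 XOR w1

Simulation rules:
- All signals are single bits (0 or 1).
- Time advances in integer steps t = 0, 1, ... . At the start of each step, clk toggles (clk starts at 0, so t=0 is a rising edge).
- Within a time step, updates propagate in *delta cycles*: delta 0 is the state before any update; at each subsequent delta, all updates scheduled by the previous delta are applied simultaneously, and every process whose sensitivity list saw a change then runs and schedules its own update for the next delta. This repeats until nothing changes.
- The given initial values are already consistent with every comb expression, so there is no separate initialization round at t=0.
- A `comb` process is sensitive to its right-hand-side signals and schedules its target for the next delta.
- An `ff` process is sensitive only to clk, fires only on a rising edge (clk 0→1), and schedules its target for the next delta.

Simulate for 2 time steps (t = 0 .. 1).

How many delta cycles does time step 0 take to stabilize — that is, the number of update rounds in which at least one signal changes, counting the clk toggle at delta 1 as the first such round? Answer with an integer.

[bits: clk,w3,w1,w2,w0,w4]
t=0: Δ0=000011 Δ1=100011 Δ2=101011 Δ3=111110 Δ4=101010 Δ5=101110 | 5Δ
t=1: Δ0=101110 Δ1=001110 | 1Δ

5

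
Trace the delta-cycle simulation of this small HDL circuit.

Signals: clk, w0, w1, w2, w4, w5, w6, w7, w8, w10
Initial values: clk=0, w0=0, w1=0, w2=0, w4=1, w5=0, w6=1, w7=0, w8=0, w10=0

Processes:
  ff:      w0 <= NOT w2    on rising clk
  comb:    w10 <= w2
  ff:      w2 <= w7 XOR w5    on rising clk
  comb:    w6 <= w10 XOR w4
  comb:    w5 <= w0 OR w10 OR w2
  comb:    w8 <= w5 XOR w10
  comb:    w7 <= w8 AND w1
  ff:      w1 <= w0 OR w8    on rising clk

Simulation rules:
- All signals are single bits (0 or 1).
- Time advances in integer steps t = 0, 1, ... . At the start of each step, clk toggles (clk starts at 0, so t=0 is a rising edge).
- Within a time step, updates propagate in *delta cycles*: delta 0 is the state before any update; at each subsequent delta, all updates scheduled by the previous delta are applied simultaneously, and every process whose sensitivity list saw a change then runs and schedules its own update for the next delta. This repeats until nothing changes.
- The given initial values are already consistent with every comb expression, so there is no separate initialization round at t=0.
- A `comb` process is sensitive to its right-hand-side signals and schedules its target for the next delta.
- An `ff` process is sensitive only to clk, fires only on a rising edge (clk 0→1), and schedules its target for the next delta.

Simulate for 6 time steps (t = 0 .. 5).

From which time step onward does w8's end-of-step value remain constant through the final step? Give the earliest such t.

2

t=0 Δ0: w6=1 w7=0 w5=0 w2=0 w0=0 clk=0 w1=0 w8=0 w4=1 w10=0
  Δ1: clk:0→1
  Δ2: w0:0→1
  Δ3: w5:0→1
  Δ4: w8:0→1
  (4Δ to stable)
t=1 Δ0: w6=1 w7=0 w5=1 w2=0 w0=1 clk=1 w1=0 w8=1 w4=1 w10=0
  Δ1: clk:1→0
  (1Δ to stable)
t=2 Δ0: w6=1 w7=0 w5=1 w2=0 w0=1 clk=0 w1=0 w8=1 w4=1 w10=0
  Δ1: clk:0→1
  Δ2: w2:0→1, w1:0→1
  Δ3: w7:0→1, w10:0→1
  Δ4: w6:1→0, w8:1→0
  Δ5: w7:1→0
  (5Δ to stable)
t=3 Δ0: w6=0 w7=0 w5=1 w2=1 w0=1 clk=1 w1=1 w8=0 w4=1 w10=1
  Δ1: clk:1→0
  (1Δ to stable)
t=4 Δ0: w6=0 w7=0 w5=1 w2=1 w0=1 clk=0 w1=1 w8=0 w4=1 w10=1
  Δ1: clk:0→1
  Δ2: w0:1→0
  (2Δ to stable)
t=5 Δ0: w6=0 w7=0 w5=1 w2=1 w0=0 clk=1 w1=1 w8=0 w4=1 w10=1
  Δ1: clk:1→0
  (1Δ to stable)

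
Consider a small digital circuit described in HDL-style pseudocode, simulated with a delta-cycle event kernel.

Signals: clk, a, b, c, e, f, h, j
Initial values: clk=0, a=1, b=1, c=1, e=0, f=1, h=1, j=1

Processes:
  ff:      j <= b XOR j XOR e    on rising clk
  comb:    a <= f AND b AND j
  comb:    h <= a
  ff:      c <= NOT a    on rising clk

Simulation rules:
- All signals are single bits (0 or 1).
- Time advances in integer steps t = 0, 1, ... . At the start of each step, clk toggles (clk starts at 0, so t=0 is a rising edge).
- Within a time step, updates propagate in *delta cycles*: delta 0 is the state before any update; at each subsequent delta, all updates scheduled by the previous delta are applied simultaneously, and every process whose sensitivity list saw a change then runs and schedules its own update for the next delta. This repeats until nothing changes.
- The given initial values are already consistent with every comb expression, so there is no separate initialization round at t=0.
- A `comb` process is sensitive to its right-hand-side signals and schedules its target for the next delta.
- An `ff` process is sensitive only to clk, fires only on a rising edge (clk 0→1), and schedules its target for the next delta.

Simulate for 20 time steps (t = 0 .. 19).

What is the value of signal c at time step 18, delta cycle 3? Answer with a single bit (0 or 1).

1

t=0 Δ0: c=1 clk=0 f=1 j=1 a=1 h=1 b=1 e=0
  Δ1: clk:0→1
  Δ2: c:1→0, j:1→0
  Δ3: a:1→0
  Δ4: h:1→0
  (4Δ to stable)
t=1 Δ0: c=0 clk=1 f=1 j=0 a=0 h=0 b=1 e=0
  Δ1: clk:1→0
  (1Δ to stable)
t=2 Δ0: c=0 clk=0 f=1 j=0 a=0 h=0 b=1 e=0
  Δ1: clk:0→1
  Δ2: c:0→1, j:0→1
  Δ3: a:0→1
  Δ4: h:0→1
  (4Δ to stable)
t=3 Δ0: c=1 clk=1 f=1 j=1 a=1 h=1 b=1 e=0
  Δ1: clk:1→0
  (1Δ to stable)
t=4 Δ0: c=1 clk=0 f=1 j=1 a=1 h=1 b=1 e=0
  Δ1: clk:0→1
  Δ2: c:1→0, j:1→0
  Δ3: a:1→0
  Δ4: h:1→0
  (4Δ to stable)
t=5 Δ0: c=0 clk=1 f=1 j=0 a=0 h=0 b=1 e=0
  Δ1: clk:1→0
  (1Δ to stable)
t=6 Δ0: c=0 clk=0 f=1 j=0 a=0 h=0 b=1 e=0
  Δ1: clk:0→1
  Δ2: c:0→1, j:0→1
  Δ3: a:0→1
  Δ4: h:0→1
  (4Δ to stable)
t=7 Δ0: c=1 clk=1 f=1 j=1 a=1 h=1 b=1 e=0
  Δ1: clk:1→0
  (1Δ to stable)
t=8 Δ0: c=1 clk=0 f=1 j=1 a=1 h=1 b=1 e=0
  Δ1: clk:0→1
  Δ2: c:1→0, j:1→0
  Δ3: a:1→0
  Δ4: h:1→0
  (4Δ to stable)
t=9 Δ0: c=0 clk=1 f=1 j=0 a=0 h=0 b=1 e=0
  Δ1: clk:1→0
  (1Δ to stable)
t=10 Δ0: c=0 clk=0 f=1 j=0 a=0 h=0 b=1 e=0
  Δ1: clk:0→1
  Δ2: c:0→1, j:0→1
  Δ3: a:0→1
  Δ4: h:0→1
  (4Δ to stable)
t=11 Δ0: c=1 clk=1 f=1 j=1 a=1 h=1 b=1 e=0
  Δ1: clk:1→0
  (1Δ to stable)
t=12 Δ0: c=1 clk=0 f=1 j=1 a=1 h=1 b=1 e=0
  Δ1: clk:0→1
  Δ2: c:1→0, j:1→0
  Δ3: a:1→0
  Δ4: h:1→0
  (4Δ to stable)
t=13 Δ0: c=0 clk=1 f=1 j=0 a=0 h=0 b=1 e=0
  Δ1: clk:1→0
  (1Δ to stable)
t=14 Δ0: c=0 clk=0 f=1 j=0 a=0 h=0 b=1 e=0
  Δ1: clk:0→1
  Δ2: c:0→1, j:0→1
  Δ3: a:0→1
  Δ4: h:0→1
  (4Δ to stable)
t=15 Δ0: c=1 clk=1 f=1 j=1 a=1 h=1 b=1 e=0
  Δ1: clk:1→0
  (1Δ to stable)
t=16 Δ0: c=1 clk=0 f=1 j=1 a=1 h=1 b=1 e=0
  Δ1: clk:0→1
  Δ2: c:1→0, j:1→0
  Δ3: a:1→0
  Δ4: h:1→0
  (4Δ to stable)
t=17 Δ0: c=0 clk=1 f=1 j=0 a=0 h=0 b=1 e=0
  Δ1: clk:1→0
  (1Δ to stable)
t=18 Δ0: c=0 clk=0 f=1 j=0 a=0 h=0 b=1 e=0
  Δ1: clk:0→1
  Δ2: c:0→1, j:0→1
  Δ3: a:0→1
  Δ4: h:0→1
  (4Δ to stable)
t=19 Δ0: c=1 clk=1 f=1 j=1 a=1 h=1 b=1 e=0
  Δ1: clk:1→0
  (1Δ to stable)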